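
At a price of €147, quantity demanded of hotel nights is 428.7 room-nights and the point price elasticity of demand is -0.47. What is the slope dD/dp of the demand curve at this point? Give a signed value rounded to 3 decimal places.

Ed = (dD/dp)·(p/D) ⇒ dD/dp = Ed·D/p = (-0.47)·428.7/147 = -1.37067…

-1.371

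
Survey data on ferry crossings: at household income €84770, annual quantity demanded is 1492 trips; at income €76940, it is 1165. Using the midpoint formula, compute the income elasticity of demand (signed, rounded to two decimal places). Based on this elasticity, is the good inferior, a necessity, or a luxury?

%ΔQ = (1165 − 1492)/[( 1492 + 1165)/2] = -327/1328.5 = -0.246142…
%ΔIncome = (76940 − 84770)/[( 84770 + 76940)/2] = -7830/80855 = -0.096840…
E_income = (-327/1328.5) / (-7830/80855) = 2.5417…
E_income > 1 ⇒ normal good, luxury.

2.54; luxury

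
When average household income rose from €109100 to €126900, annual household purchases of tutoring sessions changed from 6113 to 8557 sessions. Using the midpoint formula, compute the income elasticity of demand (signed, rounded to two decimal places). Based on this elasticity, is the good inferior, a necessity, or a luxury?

%ΔQ = (8557 − 6113)/[( 6113 + 8557)/2] = 2444/7335 = 0.333197…
%ΔIncome = (126900 − 109100)/[( 109100 + 126900)/2] = 17800/118000 = 0.150847…
E_income = (2444/7335) / (17800/118000) = 2.2088…
E_income > 1 ⇒ normal good, luxury.

2.21; luxury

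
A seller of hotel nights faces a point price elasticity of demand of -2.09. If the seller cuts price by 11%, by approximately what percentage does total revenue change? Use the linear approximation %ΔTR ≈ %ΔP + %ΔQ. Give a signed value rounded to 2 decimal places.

+11.99%

%ΔQ ≈ Ed × %ΔP = (-2.09) × (-11%) = +22.9900%
%ΔTR ≈ %ΔP + %ΔQ = (-11%) + (+22.9900%) = +11.9900%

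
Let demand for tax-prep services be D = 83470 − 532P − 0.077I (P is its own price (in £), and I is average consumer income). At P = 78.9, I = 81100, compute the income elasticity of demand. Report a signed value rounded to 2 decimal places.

-0.18

At the given values, D = 83470 − 532(78.9) − 0.077(81100) = 35250.5.
∂D/∂I = -0.077.
E = (-0.077) × (81100/35250.5) = -0.1771…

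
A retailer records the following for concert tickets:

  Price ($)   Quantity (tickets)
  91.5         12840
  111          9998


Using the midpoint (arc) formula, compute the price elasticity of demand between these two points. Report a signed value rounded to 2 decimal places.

-1.29

%ΔQ = (9998 − 12840) / [(12840 + 9998)/2] = -2842/11419 = -0.248883…
%ΔP = (111 − 91.5) / [(91.5 + 111)/2] = 19.5/101.25 = 0.192592…
Arc Ed = %ΔQ / %ΔP = (-2842/11419) / (19.5/101.25) = -1.2922…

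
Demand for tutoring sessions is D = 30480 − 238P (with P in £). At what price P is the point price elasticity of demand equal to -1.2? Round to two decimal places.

69.85

Ed = −238P/(30480 − 238P). Set this equal to -1.2:
238P = 1.2·(30480 − 238P) ⇒ 238P(1 + 1.2) = 1.2·30480
P = 1.2·30480 / (238·2.2) = 69.8548…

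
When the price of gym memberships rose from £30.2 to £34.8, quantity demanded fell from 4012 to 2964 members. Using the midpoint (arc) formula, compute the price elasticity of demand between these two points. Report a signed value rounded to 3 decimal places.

%ΔQ = (2964 − 4012) / [(4012 + 2964)/2] = -1048/3488 = -0.300458…
%ΔP = (34.8 − 30.2) / [(30.2 + 34.8)/2] = 4.6/32.5 = 0.141538…
Arc Ed = %ΔQ / %ΔP = (-1048/3488) / (4.6/32.5) = -2.12280…

-2.123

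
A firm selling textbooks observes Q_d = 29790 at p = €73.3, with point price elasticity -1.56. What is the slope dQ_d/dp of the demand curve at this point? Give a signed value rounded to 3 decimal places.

-634.003

Ed = (dQ_d/dp)·(p/Q_d) ⇒ dQ_d/dp = Ed·Q_d/p = (-1.56)·29790/73.3 = -634.00272…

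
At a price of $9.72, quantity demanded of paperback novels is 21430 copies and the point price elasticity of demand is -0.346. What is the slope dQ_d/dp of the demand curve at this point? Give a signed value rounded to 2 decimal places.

Ed = (dQ_d/dp)·(p/Q_d) ⇒ dQ_d/dp = Ed·Q_d/p = (-0.346)·21430/9.72 = -762.8374…

-762.84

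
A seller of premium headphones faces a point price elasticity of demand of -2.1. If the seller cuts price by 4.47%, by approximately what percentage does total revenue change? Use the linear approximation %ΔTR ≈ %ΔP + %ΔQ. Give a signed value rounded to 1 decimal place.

%ΔQ ≈ Ed × %ΔP = (-2.1) × (-4.47%) = +9.3870%
%ΔTR ≈ %ΔP + %ΔQ = (-4.47%) + (+9.3870%) = +4.9170%

+4.9%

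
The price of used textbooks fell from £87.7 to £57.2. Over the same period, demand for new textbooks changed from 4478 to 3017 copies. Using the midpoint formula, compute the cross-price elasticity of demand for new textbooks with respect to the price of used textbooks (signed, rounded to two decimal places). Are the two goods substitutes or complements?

0.93; substitutes

%ΔQ_{new textbooks} = (3017 − 4478)/avg = -1461/3747.5 = -0.389859…
%ΔP_{used textbooks} = (57.2 − 87.7)/avg = -30.5/72.45 = -0.420979…
E_cross = (-1461/3747.5) / (-30.5/72.45) = 0.9260…
E_cross > 0 ⇒ the goods are substitutes.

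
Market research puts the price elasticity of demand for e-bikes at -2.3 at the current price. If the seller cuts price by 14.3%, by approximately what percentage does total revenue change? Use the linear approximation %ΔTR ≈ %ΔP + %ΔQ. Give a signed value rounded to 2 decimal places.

%ΔQ ≈ Ed × %ΔP = (-2.3) × (-14.3%) = +32.8900%
%ΔTR ≈ %ΔP + %ΔQ = (-14.3%) + (+32.8900%) = +18.5900%

+18.59%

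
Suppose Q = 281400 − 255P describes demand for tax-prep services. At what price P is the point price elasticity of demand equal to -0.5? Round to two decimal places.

Ed = −255P/(281400 − 255P). Set this equal to -0.5:
255P = 0.5·(281400 − 255P) ⇒ 255P(1 + 0.5) = 0.5·281400
P = 0.5·281400 / (255·1.5) = 367.8431…

367.84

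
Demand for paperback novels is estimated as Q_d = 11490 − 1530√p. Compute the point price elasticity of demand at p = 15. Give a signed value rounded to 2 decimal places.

dQ_d/dp = −1530/(2√p) = -197.522. At p = 15, Q_d = 5564.34.
Ed = (dQ_d/dp)·(p/Q_d) = (-197.522) × (15/5564.34) = -0.5324…

-0.53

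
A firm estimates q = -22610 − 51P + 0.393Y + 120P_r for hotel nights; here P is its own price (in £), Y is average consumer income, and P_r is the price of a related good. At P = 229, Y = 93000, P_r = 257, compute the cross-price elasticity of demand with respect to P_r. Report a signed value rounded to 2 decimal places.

At the given values, q = -22610 − 51(229) + 0.393(93000) + 120(257) = 33100.
∂q/∂P_r = 120.
E = (120) × (257/33100) = 0.9317…

0.93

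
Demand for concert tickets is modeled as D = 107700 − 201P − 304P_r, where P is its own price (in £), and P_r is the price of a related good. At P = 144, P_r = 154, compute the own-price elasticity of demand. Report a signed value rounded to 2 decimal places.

-0.91

At the given values, D = 107700 − 201(144) − 304(154) = 31940.
∂D/∂P = −201.
E = (-201) × (144/31940) = -0.9061…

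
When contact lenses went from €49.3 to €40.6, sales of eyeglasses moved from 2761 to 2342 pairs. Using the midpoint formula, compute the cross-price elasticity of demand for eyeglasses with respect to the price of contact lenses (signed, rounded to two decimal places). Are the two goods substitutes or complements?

0.85; substitutes

%ΔQ_{eyeglasses} = (2342 − 2761)/avg = -419/2551.5 = -0.164217…
%ΔP_{contact lenses} = (40.6 − 49.3)/avg = -8.7/44.95 = -0.193548…
E_cross = (-419/2551.5) / (-8.7/44.95) = 0.8484…
E_cross > 0 ⇒ the goods are substitutes.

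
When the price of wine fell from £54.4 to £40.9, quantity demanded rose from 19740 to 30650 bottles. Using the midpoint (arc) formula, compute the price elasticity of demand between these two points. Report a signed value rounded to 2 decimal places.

-1.53

%ΔQ = (30650 − 19740) / [(19740 + 30650)/2] = 10910/25195 = 0.433022…
%ΔP = (40.9 − 54.4) / [(54.4 + 40.9)/2] = -13.5/47.65 = -0.283315…
Arc Ed = %ΔQ / %ΔP = (10910/25195) / (-13.5/47.65) = -1.5284…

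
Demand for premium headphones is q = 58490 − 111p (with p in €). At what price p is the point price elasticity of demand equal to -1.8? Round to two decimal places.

338.75

Ed = −111p/(58490 − 111p). Set this equal to -1.8:
111p = 1.8·(58490 − 111p) ⇒ 111p(1 + 1.8) = 1.8·58490
p = 1.8·58490 / (111·2.8) = 338.7451…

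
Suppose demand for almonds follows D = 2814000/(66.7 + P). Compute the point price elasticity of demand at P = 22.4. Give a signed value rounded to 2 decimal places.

dD/dP = −2814000/(66.7 + P)² = -354.461. At P = 22.4, D = 31582.5.
Ed = (dD/dP)·(P/D) = (-354.461) × (22.4/31582.5) = -0.2514…

-0.25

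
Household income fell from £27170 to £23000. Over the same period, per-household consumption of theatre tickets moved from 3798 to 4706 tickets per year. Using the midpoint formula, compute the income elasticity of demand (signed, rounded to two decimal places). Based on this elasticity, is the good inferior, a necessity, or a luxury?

%ΔQ = (4706 − 3798)/[( 3798 + 4706)/2] = 908/4252 = 0.213546…
%ΔIncome = (23000 − 27170)/[( 27170 + 23000)/2] = -4170/25085 = -0.166234…
E_income = (908/4252) / (-4170/25085) = -1.2846…
E_income < 0 ⇒ inferior good.

-1.28; inferior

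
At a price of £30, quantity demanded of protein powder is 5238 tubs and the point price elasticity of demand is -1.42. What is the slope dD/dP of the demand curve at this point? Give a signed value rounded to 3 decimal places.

-247.932

Ed = (dD/dP)·(P/D) ⇒ dD/dP = Ed·D/P = (-1.42)·5238/30 = -247.932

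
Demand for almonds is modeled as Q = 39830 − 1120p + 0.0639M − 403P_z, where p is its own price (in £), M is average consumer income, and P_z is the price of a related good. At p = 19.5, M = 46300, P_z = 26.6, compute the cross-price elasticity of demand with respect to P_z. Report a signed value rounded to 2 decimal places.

At the given values, Q = 39830 − 1120(19.5) + 0.0639(46300) − 403(26.6) = 10228.77.
∂Q/∂P_z = -403.
E = (-403) × (26.6/10228.77) = -1.0480…

-1.05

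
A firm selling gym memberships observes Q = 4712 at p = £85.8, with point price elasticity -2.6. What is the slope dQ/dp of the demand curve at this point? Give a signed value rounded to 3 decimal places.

-142.788

Ed = (dQ/dp)·(p/Q) ⇒ dQ/dp = Ed·Q/p = (-2.6)·4712/85.8 = -142.78787…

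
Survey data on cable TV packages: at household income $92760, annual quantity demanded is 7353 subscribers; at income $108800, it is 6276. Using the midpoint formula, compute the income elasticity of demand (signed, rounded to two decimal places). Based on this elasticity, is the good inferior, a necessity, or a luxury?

-0.99; inferior

%ΔQ = (6276 − 7353)/[( 7353 + 6276)/2] = -1077/6814.5 = -0.158045…
%ΔIncome = (108800 − 92760)/[( 92760 + 108800)/2] = 16040/100780 = 0.159158…
E_income = (-1077/6814.5) / (16040/100780) = -0.9930…
E_income < 0 ⇒ inferior good.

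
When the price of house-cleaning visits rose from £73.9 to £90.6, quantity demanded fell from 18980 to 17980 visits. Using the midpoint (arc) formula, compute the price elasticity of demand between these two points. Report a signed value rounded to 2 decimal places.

-0.27

%ΔQ = (17980 − 18980) / [(18980 + 17980)/2] = -1000/18480 = -0.054112…
%ΔP = (90.6 − 73.9) / [(73.9 + 90.6)/2] = 16.7/82.25 = 0.203039…
Arc Ed = %ΔQ / %ΔP = (-1000/18480) / (16.7/82.25) = -0.2665…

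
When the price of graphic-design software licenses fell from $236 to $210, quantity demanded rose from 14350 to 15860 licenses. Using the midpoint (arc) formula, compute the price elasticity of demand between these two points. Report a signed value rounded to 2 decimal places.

-0.86

%ΔQ = (15860 − 14350) / [(14350 + 15860)/2] = 1510/15105 = 0.099966…
%ΔP = (210 − 236) / [(236 + 210)/2] = -26/223 = -0.116591…
Arc Ed = %ΔQ / %ΔP = (1510/15105) / (-26/223) = -0.8574…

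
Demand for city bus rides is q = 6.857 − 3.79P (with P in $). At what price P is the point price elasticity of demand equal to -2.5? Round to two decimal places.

1.29

Ed = −3.79P/(6.857 − 3.79P). Set this equal to -2.5:
3.79P = 2.5·(6.857 − 3.79P) ⇒ 3.79P(1 + 2.5) = 2.5·6.857
P = 2.5·6.857 / (3.79·3.5) = 1.2923…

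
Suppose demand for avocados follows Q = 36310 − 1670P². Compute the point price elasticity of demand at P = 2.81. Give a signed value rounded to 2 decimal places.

dQ/dP = −2·1670·P = -9385.4. At P = 2.81, Q = 23123.513.
Ed = (dQ/dP)·(P/Q) = (-9385.4) × (2.81/23123.513) = -1.1405…

-1.14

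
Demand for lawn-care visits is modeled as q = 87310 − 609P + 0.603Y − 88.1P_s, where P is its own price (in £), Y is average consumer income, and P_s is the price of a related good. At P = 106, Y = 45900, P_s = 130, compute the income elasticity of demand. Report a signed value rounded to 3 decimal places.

At the given values, q = 87310 − 609(106) + 0.603(45900) − 88.1(130) = 38980.7.
∂q/∂Y = 0.603.
E = (0.603) × (45900/38980.7) = 0.71003…

0.710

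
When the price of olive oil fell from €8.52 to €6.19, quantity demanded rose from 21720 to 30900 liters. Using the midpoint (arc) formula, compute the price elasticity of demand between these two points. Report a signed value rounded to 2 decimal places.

%ΔQ = (30900 − 21720) / [(21720 + 30900)/2] = 9180/26310 = 0.348916…
%ΔP = (6.19 − 8.52) / [(8.52 + 6.19)/2] = -2.33/7.355 = -0.316791…
Arc Ed = %ΔQ / %ΔP = (9180/26310) / (-2.33/7.355) = -1.1014…

-1.10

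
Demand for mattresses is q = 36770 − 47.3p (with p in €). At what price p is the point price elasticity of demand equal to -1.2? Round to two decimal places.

Ed = −47.3p/(36770 − 47.3p). Set this equal to -1.2:
47.3p = 1.2·(36770 − 47.3p) ⇒ 47.3p(1 + 1.2) = 1.2·36770
p = 1.2·36770 / (47.3·2.2) = 424.0246…

424.02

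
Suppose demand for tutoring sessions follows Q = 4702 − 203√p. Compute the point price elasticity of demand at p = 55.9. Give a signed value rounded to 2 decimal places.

-0.24

dQ/dp = −203/(2√p) = -13.5756. At p = 55.9, Q = 3184.24.
Ed = (dQ/dp)·(p/Q) = (-13.5756) × (55.9/3184.24) = -0.2383…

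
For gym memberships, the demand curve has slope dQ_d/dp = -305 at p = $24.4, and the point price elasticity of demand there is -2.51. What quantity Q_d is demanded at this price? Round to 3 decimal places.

Ed = (dQ_d/dp)·(p/Q_d) ⇒ Q_d = (dQ_d/dp)·p/Ed = (-305)·24.4/(-2.51) = 2964.94023…

2964.940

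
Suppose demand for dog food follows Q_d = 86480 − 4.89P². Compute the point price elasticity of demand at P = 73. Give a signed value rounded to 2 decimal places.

-0.86

dQ_d/dP = −2·4.89·P = -713.94. At P = 73, Q_d = 60421.19.
Ed = (dQ_d/dP)·(P/Q_d) = (-713.94) × (73/60421.19) = -0.8625…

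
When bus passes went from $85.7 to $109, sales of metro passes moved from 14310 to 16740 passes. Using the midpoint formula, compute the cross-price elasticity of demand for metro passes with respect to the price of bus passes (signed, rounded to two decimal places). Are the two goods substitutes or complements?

%ΔQ_{metro passes} = (16740 − 14310)/avg = 2430/15525 = 0.156521…
%ΔP_{bus passes} = (109 − 85.7)/avg = 23.3/97.35 = 0.239342…
E_cross = (2430/15525) / (23.3/97.35) = 0.6539…
E_cross > 0 ⇒ the goods are substitutes.

0.65; substitutes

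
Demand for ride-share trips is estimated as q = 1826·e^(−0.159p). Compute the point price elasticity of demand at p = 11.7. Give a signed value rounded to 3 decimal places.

-1.860

dq/dp = −0.159·q = -45.1835. At p = 11.7, q = 284.173.
Ed = (dq/dp)·(p/q) = (-45.1835) × (11.7/284.173) = -1.8603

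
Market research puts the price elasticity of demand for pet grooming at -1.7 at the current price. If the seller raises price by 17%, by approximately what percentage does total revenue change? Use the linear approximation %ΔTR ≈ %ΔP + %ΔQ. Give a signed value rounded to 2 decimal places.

%ΔQ ≈ Ed × %ΔP = (-1.7) × (+17%) = -28.9000%
%ΔTR ≈ %ΔP + %ΔQ = (+17%) + (-28.9000%) = -11.9000%

-11.90%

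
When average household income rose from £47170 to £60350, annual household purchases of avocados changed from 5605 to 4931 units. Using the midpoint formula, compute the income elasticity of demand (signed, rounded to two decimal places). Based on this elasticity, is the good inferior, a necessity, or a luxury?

%ΔQ = (4931 − 5605)/[( 5605 + 4931)/2] = -674/5268 = -0.127942…
%ΔIncome = (60350 − 47170)/[( 47170 + 60350)/2] = 13180/53760 = 0.245163…
E_income = (-674/5268) / (13180/53760) = -0.5218…
E_income < 0 ⇒ inferior good.

-0.52; inferior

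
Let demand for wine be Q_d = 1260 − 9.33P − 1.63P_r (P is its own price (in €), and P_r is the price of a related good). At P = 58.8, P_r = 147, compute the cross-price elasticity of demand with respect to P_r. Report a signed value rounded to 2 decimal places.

-0.51

At the given values, Q_d = 1260 − 9.33(58.8) − 1.63(147) = 471.786.
∂Q_d/∂P_r = -1.63.
E = (-1.63) × (147/471.786) = -0.5078…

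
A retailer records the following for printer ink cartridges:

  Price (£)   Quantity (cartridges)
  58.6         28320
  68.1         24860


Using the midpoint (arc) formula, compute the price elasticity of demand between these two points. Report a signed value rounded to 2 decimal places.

%ΔQ = (24860 − 28320) / [(28320 + 24860)/2] = -3460/26590 = -0.130124…
%ΔP = (68.1 − 58.6) / [(58.6 + 68.1)/2] = 9.5/63.35 = 0.149960…
Arc Ed = %ΔQ / %ΔP = (-3460/26590) / (9.5/63.35) = -0.8677…

-0.87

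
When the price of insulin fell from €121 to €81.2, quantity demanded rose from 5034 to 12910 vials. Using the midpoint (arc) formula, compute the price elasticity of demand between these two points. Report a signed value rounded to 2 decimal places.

-2.23

%ΔQ = (12910 − 5034) / [(5034 + 12910)/2] = 7876/8972 = 0.877842…
%ΔP = (81.2 − 121) / [(121 + 81.2)/2] = -39.8/101.1 = -0.393669…
Arc Ed = %ΔQ / %ΔP = (7876/8972) / (-39.8/101.1) = -2.2298…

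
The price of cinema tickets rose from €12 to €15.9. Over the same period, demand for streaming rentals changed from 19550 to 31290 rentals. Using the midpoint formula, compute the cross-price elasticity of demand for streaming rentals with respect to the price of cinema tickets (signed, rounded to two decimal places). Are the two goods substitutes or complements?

%ΔQ_{streaming rentals} = (31290 − 19550)/avg = 11740/25420 = 0.461841…
%ΔP_{cinema tickets} = (15.9 − 12)/avg = 3.9/13.95 = 0.279569…
E_cross = (11740/25420) / (3.9/13.95) = 1.6519…
E_cross > 0 ⇒ the goods are substitutes.

1.65; substitutes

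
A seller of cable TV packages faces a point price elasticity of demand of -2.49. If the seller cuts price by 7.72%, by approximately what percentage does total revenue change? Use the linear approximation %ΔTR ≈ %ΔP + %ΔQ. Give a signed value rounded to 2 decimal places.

+11.50%

%ΔQ ≈ Ed × %ΔP = (-2.49) × (-7.72%) = +19.2228%
%ΔTR ≈ %ΔP + %ΔQ = (-7.72%) + (+19.2228%) = +11.5028%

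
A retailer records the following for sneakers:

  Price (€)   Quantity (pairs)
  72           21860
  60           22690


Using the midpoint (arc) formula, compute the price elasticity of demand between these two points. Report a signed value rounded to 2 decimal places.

-0.20

%ΔQ = (22690 − 21860) / [(21860 + 22690)/2] = 830/22275 = 0.037261…
%ΔP = (60 − 72) / [(72 + 60)/2] = -12/66 = -0.181818…
Arc Ed = %ΔQ / %ΔP = (830/22275) / (-12/66) = -0.2049…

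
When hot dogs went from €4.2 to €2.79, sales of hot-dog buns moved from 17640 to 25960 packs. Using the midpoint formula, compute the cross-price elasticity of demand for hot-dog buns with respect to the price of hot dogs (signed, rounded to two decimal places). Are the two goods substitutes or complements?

-0.95; complements

%ΔQ_{hot-dog buns} = (25960 − 17640)/avg = 8320/21800 = 0.381651…
%ΔP_{hot dogs} = (2.79 − 4.2)/avg = -1.41/3.495 = -0.403433…
E_cross = (8320/21800) / (-1.41/3.495) = -0.9460…
E_cross < 0 ⇒ the goods are complements.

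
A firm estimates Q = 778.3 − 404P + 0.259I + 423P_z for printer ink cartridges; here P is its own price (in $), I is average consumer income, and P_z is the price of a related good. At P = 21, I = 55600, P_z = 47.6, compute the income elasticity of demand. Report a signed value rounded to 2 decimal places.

At the given values, Q = 778.3 − 404(21) + 0.259(55600) + 423(47.6) = 26829.5.
∂Q/∂I = 0.259.
E = (0.259) × (55600/26829.5) = 0.5367…

0.54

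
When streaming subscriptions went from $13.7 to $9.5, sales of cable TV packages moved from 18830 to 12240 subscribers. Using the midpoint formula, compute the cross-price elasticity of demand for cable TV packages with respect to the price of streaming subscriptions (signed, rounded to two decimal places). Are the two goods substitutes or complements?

%ΔQ_{cable TV packages} = (12240 − 18830)/avg = -6590/15535 = -0.424203…
%ΔP_{streaming subscriptions} = (9.5 − 13.7)/avg = -4.2/11.6 = -0.362068…
E_cross = (-6590/15535) / (-4.2/11.6) = 1.1716…
E_cross > 0 ⇒ the goods are substitutes.

1.17; substitutes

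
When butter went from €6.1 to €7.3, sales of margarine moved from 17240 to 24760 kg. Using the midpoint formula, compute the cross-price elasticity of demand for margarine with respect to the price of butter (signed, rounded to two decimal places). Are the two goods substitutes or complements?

2.00; substitutes

%ΔQ_{margarine} = (24760 − 17240)/avg = 7520/21000 = 0.358095…
%ΔP_{butter} = (7.3 − 6.1)/avg = 1.2/6.7 = 0.179104…
E_cross = (7520/21000) / (1.2/6.7) = 1.9993…
E_cross > 0 ⇒ the goods are substitutes.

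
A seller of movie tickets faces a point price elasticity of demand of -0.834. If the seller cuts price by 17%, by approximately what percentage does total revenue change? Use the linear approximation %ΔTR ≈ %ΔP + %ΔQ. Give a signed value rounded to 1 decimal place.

%ΔQ ≈ Ed × %ΔP = (-0.834) × (-17%) = +14.1780%
%ΔTR ≈ %ΔP + %ΔQ = (-17%) + (+14.1780%) = -2.8220%

-2.8%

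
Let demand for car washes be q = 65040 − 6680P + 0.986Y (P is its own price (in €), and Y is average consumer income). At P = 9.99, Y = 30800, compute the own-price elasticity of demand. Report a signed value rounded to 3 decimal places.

At the given values, q = 65040 − 6680(9.99) + 0.986(30800) = 28675.6.
∂q/∂P = −6680.
E = (-6680) × (9.99/28675.6) = -2.32717…

-2.327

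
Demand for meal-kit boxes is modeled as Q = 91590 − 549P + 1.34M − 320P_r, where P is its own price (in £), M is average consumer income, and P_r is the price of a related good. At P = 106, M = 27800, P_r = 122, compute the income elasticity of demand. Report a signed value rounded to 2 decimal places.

1.18

At the given values, Q = 91590 − 549(106) + 1.34(27800) − 320(122) = 31608.
∂Q/∂M = 1.34.
E = (1.34) × (27800/31608) = 1.1785…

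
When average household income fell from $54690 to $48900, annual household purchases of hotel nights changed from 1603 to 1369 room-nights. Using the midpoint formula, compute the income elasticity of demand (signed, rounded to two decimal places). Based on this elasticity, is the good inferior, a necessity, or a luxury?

%ΔQ = (1369 − 1603)/[( 1603 + 1369)/2] = -234/1486 = -0.157469…
%ΔIncome = (48900 − 54690)/[( 54690 + 48900)/2] = -5790/51795 = -0.111786…
E_income = (-234/1486) / (-5790/51795) = 1.4086…
E_income > 1 ⇒ normal good, luxury.

1.41; luxury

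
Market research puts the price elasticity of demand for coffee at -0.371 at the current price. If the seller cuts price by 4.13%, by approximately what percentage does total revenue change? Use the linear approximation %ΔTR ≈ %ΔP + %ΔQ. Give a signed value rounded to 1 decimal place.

%ΔQ ≈ Ed × %ΔP = (-0.371) × (-4.13%) = +1.5322%
%ΔTR ≈ %ΔP + %ΔQ = (-4.13%) + (+1.5322%) = -2.5978%

-2.6%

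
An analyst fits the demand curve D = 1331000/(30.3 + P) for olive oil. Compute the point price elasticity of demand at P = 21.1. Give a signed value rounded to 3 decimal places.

dD/dP = −1331000/(30.3 + P)² = -503.793. At P = 21.1, D = 25894.9.
Ed = (dD/dP)·(P/D) = (-503.793) × (21.1/25894.9) = -0.41050…

-0.411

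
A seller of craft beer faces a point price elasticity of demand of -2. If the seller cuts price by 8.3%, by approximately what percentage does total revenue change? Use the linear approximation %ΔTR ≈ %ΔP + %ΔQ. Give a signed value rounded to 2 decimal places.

%ΔQ ≈ Ed × %ΔP = (-2) × (-8.3%) = +16.6000%
%ΔTR ≈ %ΔP + %ΔQ = (-8.3%) + (+16.6000%) = +8.3000%

+8.30%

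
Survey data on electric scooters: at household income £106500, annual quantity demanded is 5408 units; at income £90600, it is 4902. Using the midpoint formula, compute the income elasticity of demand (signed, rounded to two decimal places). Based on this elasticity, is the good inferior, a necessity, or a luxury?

%ΔQ = (4902 − 5408)/[( 5408 + 4902)/2] = -506/5155 = -0.098157…
%ΔIncome = (90600 − 106500)/[( 106500 + 90600)/2] = -15900/98550 = -0.161339…
E_income = (-506/5155) / (-15900/98550) = 0.6083…
0 < E_income < 1 ⇒ normal good, necessity.

0.61; necessity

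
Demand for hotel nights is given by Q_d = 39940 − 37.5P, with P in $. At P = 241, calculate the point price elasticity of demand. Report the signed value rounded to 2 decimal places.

dQ_d/dP = −37.5. At P = 241, Q_d = 39940 − 37.5(241) = 30902.5.
Ed = (dQ_d/dP)·(P/Q_d) = −37.5 × (241/30902.5) = -0.2924…

-0.29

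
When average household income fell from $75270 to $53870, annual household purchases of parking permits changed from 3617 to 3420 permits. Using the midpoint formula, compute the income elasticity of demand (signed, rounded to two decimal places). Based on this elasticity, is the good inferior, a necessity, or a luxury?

0.17; necessity

%ΔQ = (3420 − 3617)/[( 3617 + 3420)/2] = -197/3518.5 = -0.055989…
%ΔIncome = (53870 − 75270)/[( 75270 + 53870)/2] = -21400/64570 = -0.331423…
E_income = (-197/3518.5) / (-21400/64570) = 0.1689…
0 < E_income < 1 ⇒ normal good, necessity.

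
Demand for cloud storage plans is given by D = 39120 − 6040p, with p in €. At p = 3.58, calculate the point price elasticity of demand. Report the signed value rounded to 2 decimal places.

-1.24

dD/dp = −6040. At p = 3.58, D = 39120 − 6040(3.58) = 17496.8.
Ed = (dD/dp)·(p/D) = −6040 × (3.58/17496.8) = -1.2358…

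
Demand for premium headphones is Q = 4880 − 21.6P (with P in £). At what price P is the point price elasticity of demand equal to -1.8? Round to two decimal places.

145.24

Ed = −21.6P/(4880 − 21.6P). Set this equal to -1.8:
21.6P = 1.8·(4880 − 21.6P) ⇒ 21.6P(1 + 1.8) = 1.8·4880
P = 1.8·4880 / (21.6·2.8) = 145.2380…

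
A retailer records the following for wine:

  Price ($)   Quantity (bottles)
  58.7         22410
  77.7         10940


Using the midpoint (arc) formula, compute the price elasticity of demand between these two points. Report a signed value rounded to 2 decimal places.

-2.47

%ΔQ = (10940 − 22410) / [(22410 + 10940)/2] = -11470/16675 = -0.687856…
%ΔP = (77.7 − 58.7) / [(58.7 + 77.7)/2] = 19/68.2 = 0.278592…
Arc Ed = %ΔQ / %ΔP = (-11470/16675) / (19/68.2) = -2.4690…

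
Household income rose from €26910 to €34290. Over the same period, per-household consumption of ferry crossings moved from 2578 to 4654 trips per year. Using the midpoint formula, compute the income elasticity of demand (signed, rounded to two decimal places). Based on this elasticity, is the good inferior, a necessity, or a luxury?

2.38; luxury

%ΔQ = (4654 − 2578)/[( 2578 + 4654)/2] = 2076/3616 = 0.574115…
%ΔIncome = (34290 − 26910)/[( 26910 + 34290)/2] = 7380/30600 = 0.241176…
E_income = (2076/3616) / (7380/30600) = 2.3804…
E_income > 1 ⇒ normal good, luxury.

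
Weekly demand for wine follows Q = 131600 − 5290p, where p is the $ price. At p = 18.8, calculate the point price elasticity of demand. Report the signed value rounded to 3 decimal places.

dQ/dp = −5290. At p = 18.8, Q = 131600 − 5290(18.8) = 32148.
Ed = (dQ/dp)·(p/Q) = −5290 × (18.8/32148) = -3.09356…

-3.094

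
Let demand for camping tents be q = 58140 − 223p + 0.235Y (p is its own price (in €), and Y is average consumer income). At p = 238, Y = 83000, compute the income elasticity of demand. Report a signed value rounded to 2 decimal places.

0.79

At the given values, q = 58140 − 223(238) + 0.235(83000) = 24571.
∂q/∂Y = 0.235.
E = (0.235) × (83000/24571) = 0.7938…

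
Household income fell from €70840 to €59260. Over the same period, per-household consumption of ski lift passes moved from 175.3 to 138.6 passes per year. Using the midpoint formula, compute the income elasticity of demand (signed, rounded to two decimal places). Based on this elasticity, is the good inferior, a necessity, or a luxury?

%ΔQ = (138.6 − 175.3)/[( 175.3 + 138.6)/2] = -36.7/156.95 = -0.233832…
%ΔIncome = (59260 − 70840)/[( 70840 + 59260)/2] = -11580/65050 = -0.178016…
E_income = (-36.7/156.95) / (-11580/65050) = 1.3135…
E_income > 1 ⇒ normal good, luxury.

1.31; luxury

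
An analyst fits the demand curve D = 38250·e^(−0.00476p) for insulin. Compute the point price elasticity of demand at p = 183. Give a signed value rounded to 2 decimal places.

dD/dp = −0.00476·D = -76.1962. At p = 183, D = 16007.6.
Ed = (dD/dp)·(p/D) = (-76.1962) × (183/16007.6) = -0.8710…

-0.87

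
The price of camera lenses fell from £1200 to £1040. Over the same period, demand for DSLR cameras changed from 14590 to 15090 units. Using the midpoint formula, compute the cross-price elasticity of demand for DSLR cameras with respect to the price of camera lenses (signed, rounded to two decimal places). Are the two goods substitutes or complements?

%ΔQ_{DSLR cameras} = (15090 − 14590)/avg = 500/14840 = 0.033692…
%ΔP_{camera lenses} = (1040 − 1200)/avg = -160/1120 = -0.142857…
E_cross = (500/14840) / (-160/1120) = -0.2358…
E_cross < 0 ⇒ the goods are complements.

-0.24; complements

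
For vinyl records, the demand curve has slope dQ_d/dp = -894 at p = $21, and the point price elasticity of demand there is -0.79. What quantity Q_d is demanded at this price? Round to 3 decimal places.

23764.557

Ed = (dQ_d/dp)·(p/Q_d) ⇒ Q_d = (dQ_d/dp)·p/Ed = (-894)·21/(-0.79) = 23764.55696…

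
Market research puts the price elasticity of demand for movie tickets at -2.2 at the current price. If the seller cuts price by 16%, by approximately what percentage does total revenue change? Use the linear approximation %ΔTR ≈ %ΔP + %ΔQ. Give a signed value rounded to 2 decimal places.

+19.20%

%ΔQ ≈ Ed × %ΔP = (-2.2) × (-16%) = +35.2000%
%ΔTR ≈ %ΔP + %ΔQ = (-16%) + (+35.2000%) = +19.2000%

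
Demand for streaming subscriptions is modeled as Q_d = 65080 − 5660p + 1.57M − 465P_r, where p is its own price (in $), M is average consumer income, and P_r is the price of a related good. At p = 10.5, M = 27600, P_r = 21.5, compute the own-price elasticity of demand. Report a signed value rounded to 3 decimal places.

-1.524

At the given values, Q_d = 65080 − 5660(10.5) + 1.57(27600) − 465(21.5) = 38984.5.
∂Q_d/∂p = −5660.
E = (-5660) × (10.5/38984.5) = -1.52445…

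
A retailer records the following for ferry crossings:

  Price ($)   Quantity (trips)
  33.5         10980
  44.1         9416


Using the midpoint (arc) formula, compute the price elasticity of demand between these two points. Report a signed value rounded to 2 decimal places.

-0.56

%ΔQ = (9416 − 10980) / [(10980 + 9416)/2] = -1564/10198 = -0.153363…
%ΔP = (44.1 − 33.5) / [(33.5 + 44.1)/2] = 10.6/38.8 = 0.273195…
Arc Ed = %ΔQ / %ΔP = (-1564/10198) / (10.6/38.8) = -0.5613…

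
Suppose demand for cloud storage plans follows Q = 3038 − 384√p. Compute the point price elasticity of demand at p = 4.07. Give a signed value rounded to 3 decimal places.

-0.171

dQ/dp = −384/(2√p) = -95.1709. At p = 4.07, Q = 2263.31.
Ed = (dQ/dp)·(p/Q) = (-95.1709) × (4.07/2263.31) = -0.17114…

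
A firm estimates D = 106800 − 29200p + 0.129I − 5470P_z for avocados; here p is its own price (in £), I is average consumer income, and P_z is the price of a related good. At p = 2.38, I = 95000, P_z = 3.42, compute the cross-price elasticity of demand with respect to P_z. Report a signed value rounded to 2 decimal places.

-0.61

At the given values, D = 106800 − 29200(2.38) + 0.129(95000) − 5470(3.42) = 30851.6.
∂D/∂P_z = -5470.
E = (-5470) × (3.42/30851.6) = -0.6063…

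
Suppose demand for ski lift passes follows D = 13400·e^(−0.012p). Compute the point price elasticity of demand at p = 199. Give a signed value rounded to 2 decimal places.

-2.39

dD/dp = −0.012·D = -14.7636. At p = 199, D = 1230.3.
Ed = (dD/dp)·(p/D) = (-14.7636) × (199/1230.3) = -2.388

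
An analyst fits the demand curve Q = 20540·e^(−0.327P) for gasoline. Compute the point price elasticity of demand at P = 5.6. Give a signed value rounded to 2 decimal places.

-1.83

dQ/dP = −0.327·Q = -1076.14. At P = 5.6, Q = 3290.94.
Ed = (dQ/dP)·(P/Q) = (-1076.14) × (5.6/3290.94) = -1.8312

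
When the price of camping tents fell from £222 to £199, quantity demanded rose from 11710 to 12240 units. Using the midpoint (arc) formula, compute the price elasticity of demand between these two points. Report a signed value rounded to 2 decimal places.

%ΔQ = (12240 − 11710) / [(11710 + 12240)/2] = 530/11975 = 0.044258…
%ΔP = (199 − 222) / [(222 + 199)/2] = -23/210.5 = -0.109263…
Arc Ed = %ΔQ / %ΔP = (530/11975) / (-23/210.5) = -0.4050…

-0.41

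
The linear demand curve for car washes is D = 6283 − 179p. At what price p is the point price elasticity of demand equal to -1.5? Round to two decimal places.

21.06

Ed = −179p/(6283 − 179p). Set this equal to -1.5:
179p = 1.5·(6283 − 179p) ⇒ 179p(1 + 1.5) = 1.5·6283
p = 1.5·6283 / (179·2.5) = 21.0603…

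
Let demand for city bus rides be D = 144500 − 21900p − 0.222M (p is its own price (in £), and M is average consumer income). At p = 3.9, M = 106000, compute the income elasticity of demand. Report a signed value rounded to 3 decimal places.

At the given values, D = 144500 − 21900(3.9) − 0.222(106000) = 35558.
∂D/∂M = -0.222.
E = (-0.222) × (106000/35558) = -0.66179…

-0.662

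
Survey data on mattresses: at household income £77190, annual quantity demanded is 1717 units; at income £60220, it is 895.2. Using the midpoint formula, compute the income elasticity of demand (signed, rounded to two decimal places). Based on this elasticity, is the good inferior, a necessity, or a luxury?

%ΔQ = (895.2 − 1717)/[( 1717 + 895.2)/2] = -821.8/1306.1 = -0.629201…
%ΔIncome = (60220 − 77190)/[( 77190 + 60220)/2] = -16970/68705 = -0.246998…
E_income = (-821.8/1306.1) / (-16970/68705) = 2.5473…
E_income > 1 ⇒ normal good, luxury.

2.55; luxury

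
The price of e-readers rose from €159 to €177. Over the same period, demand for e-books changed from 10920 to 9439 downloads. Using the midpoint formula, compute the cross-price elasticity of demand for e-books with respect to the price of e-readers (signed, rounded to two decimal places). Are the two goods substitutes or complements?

%ΔQ_{e-books} = (9439 − 10920)/avg = -1481/10179.5 = -0.145488…
%ΔP_{e-readers} = (177 − 159)/avg = 18/168 = 0.107142…
E_cross = (-1481/10179.5) / (18/168) = -1.3578…
E_cross < 0 ⇒ the goods are complements.

-1.36; complements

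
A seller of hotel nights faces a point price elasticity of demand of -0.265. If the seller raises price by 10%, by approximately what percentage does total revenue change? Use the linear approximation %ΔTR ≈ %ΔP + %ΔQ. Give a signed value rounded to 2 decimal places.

+7.35%

%ΔQ ≈ Ed × %ΔP = (-0.265) × (+10%) = -2.6500%
%ΔTR ≈ %ΔP + %ΔQ = (+10%) + (-2.6500%) = +7.3500%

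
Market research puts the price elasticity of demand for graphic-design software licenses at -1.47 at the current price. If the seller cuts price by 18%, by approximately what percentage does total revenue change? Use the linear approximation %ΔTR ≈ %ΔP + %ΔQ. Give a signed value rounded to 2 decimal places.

+8.46%

%ΔQ ≈ Ed × %ΔP = (-1.47) × (-18%) = +26.4600%
%ΔTR ≈ %ΔP + %ΔQ = (-18%) + (+26.4600%) = +8.4600%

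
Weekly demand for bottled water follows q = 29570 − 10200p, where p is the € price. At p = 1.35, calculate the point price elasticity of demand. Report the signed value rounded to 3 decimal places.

dq/dp = −10200. At p = 1.35, q = 29570 − 10200(1.35) = 15800.
Ed = (dq/dp)·(p/q) = −10200 × (1.35/15800) = -0.87151…

-0.872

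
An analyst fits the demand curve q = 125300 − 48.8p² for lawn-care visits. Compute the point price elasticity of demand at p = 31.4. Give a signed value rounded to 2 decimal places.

-1.25

dq/dp = −2·48.8·p = -3064.64. At p = 31.4, q = 77185.152.
Ed = (dq/dp)·(p/q) = (-3064.64) × (31.4/77185.152) = -1.2467…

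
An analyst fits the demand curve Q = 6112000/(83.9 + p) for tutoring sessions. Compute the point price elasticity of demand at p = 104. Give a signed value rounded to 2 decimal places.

-0.55

dQ/dp = −6112000/(83.9 + p)² = -173.113. At p = 104, Q = 32527.9.
Ed = (dQ/dp)·(p/Q) = (-173.113) × (104/32527.9) = -0.5534…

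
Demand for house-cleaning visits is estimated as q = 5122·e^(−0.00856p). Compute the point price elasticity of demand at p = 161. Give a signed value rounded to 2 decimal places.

-1.38

dq/dp = −0.00856·q = -11.0506. At p = 161, q = 1290.96.
Ed = (dq/dp)·(p/q) = (-11.0506) × (161/1290.96) = -1.3781…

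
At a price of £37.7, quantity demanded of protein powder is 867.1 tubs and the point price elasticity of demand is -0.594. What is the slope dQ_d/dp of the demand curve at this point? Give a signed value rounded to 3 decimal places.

-13.662

Ed = (dQ_d/dp)·(p/Q_d) ⇒ dQ_d/dp = Ed·Q_d/p = (-0.594)·867.1/37.7 = -13.662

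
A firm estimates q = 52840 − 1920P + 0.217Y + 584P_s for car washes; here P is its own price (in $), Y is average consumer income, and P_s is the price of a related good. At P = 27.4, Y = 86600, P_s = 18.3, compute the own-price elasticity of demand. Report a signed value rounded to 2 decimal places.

At the given values, q = 52840 − 1920(27.4) + 0.217(86600) + 584(18.3) = 29711.4.
∂q/∂P = −1920.
E = (-1920) × (27.4/29711.4) = -1.7706…

-1.77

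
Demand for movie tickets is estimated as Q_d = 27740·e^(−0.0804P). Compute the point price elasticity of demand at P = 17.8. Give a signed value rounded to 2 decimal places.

-1.43

dQ_d/dP = −0.0804·Q_d = -533.132. At P = 17.8, Q_d = 6631.
Ed = (dQ_d/dP)·(P/Q_d) = (-533.132) × (17.8/6631) = -1.4311…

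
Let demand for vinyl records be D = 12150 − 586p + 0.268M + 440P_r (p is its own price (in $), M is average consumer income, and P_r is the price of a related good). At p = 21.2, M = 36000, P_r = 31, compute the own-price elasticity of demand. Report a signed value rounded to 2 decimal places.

-0.54

At the given values, D = 12150 − 586(21.2) + 0.268(36000) + 440(31) = 23014.8.
∂D/∂p = −586.
E = (-586) × (21.2/23014.8) = -0.5397…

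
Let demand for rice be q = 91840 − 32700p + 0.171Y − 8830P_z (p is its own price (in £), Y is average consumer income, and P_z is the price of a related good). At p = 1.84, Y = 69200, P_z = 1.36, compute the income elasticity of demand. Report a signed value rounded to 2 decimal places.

0.38

At the given values, q = 91840 − 32700(1.84) + 0.171(69200) − 8830(1.36) = 31496.4.
∂q/∂Y = 0.171.
E = (0.171) × (69200/31496.4) = 0.3757…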